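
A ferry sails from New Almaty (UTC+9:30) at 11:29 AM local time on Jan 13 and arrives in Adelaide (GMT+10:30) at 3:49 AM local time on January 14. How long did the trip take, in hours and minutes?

15 hours 20 minutes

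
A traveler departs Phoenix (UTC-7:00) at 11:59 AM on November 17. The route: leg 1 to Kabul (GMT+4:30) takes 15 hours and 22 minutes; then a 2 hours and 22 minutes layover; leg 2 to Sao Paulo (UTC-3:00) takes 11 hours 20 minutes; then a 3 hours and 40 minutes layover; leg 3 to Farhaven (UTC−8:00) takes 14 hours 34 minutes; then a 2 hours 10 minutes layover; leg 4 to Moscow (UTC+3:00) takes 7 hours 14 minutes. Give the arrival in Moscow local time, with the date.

6:41 AM on November 20

Convert departure to UTC: 11:59 AM + 7:00 = 6:59 PM UTC on Nov 17.
Add 15 hours 22 minutes leg 1 → 10:21 AM UTC (Nov 18).
Add 2 hours and 22 minutes layover in Kabul → 12:43 PM UTC.
Add 11 hours and 20 minutes leg 2 → 12:03 AM UTC (Nov 19).
Add 3 hours 40 minutes layover in Sao Paulo → 3:43 AM UTC.
Add 14 hours 34 minutes leg 3 → 6:17 PM UTC.
Add 2 hours and 10 minutes layover in Farhaven → 8:27 PM UTC.
Add 7 hours 14 minutes leg 4 → 3:41 AM UTC (Nov 20).
Moscow is UTC+3:00, so local arrival = 3:41 AM + 3:00 = 6:41 AM on Nov 20.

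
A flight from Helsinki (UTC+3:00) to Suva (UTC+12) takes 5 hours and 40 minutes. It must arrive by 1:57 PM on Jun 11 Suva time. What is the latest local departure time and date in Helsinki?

Target arrival in UTC: 1:57 PM − 12:00 = 1:57 AM on Jun 11.
Subtract 5 hours 40 minutes → departure 8:17 PM UTC on Jun 10.
Helsinki is UTC+3:00: 8:17 PM + 3:00 = 11:17 PM on Jun 10.

11:17 PM on Jun 10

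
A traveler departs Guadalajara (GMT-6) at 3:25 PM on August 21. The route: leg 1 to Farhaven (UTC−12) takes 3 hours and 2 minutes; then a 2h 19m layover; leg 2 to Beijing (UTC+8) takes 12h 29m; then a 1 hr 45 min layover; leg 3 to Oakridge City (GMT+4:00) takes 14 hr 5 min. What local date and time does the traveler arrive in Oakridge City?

11:05 AM on Aug 23

Convert departure to UTC: 3:25 PM + 6:00 = 9:25 PM UTC on Aug 21.
Add 3 hours 2 minutes leg 1 → 12:27 AM UTC (Aug 22).
Add 2 hours and 19 minutes layover in Farhaven → 2:46 AM UTC.
Add 12 hours and 29 minutes leg 2 → 3:15 PM UTC.
Add 1 hour and 45 minutes layover in Beijing → 5:00 PM UTC.
Add 14 hours 5 minutes leg 3 → 7:05 AM UTC (Aug 23).
Oakridge City is UTC+4:00, so local arrival = 7:05 AM + 4:00 = 11:05 AM on Aug 23.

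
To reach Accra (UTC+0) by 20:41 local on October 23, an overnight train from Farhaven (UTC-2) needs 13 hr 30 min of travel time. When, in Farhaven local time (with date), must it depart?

05:11 on Oct 23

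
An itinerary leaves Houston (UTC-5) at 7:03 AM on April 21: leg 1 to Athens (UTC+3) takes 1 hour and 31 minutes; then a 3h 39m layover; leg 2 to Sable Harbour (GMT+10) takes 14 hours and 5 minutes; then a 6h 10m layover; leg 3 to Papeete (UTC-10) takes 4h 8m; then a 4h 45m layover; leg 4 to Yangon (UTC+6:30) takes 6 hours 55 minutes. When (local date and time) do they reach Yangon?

11:46 AM on Apr 23

Convert departure to UTC: 7:03 AM + 5:00 = 12:03 PM UTC on Apr 21.
Add 1 hour and 31 minutes leg 1 → 1:34 PM UTC.
Add 3 hours and 39 minutes layover in Athens → 5:13 PM UTC.
Add 14 hours 5 minutes leg 2 → 7:18 AM UTC (Apr 22).
Add 6 hours and 10 minutes layover in Sable Harbour → 1:28 PM UTC.
Add 4 hours and 8 minutes leg 3 → 5:36 PM UTC.
Add 4 hours and 45 minutes layover in Papeete → 10:21 PM UTC.
Add 6 hours 55 minutes leg 4 → 5:16 AM UTC (Apr 23).
Yangon is UTC+6:30, so local arrival = 5:16 AM + 6:30 = 11:46 AM on Apr 23.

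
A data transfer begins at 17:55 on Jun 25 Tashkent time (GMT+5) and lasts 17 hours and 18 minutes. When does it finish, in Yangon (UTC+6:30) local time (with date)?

Convert start to UTC: 17:55 − 5:00 = 12:55 UTC on Jun 25.
Add 17 hours and 18 minutes duration → 06:13 UTC (Jun 26).
Yangon is UTC+6:30, so local end time = 06:13 + 6:30 = 12:43 on Jun 26.

12:43 on June 26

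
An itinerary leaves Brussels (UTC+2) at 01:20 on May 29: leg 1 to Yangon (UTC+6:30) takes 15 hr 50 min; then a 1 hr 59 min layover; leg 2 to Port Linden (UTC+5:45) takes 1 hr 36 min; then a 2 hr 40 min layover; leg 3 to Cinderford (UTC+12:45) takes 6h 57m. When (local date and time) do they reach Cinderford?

Convert departure to UTC: 01:20 − 2:00 = 23:20 UTC on May 28.
Add 15 hours and 50 minutes leg 1 → 15:10 UTC (May 29).
Add 1 hour 59 minutes layover in Yangon → 17:09 UTC.
Add 1 hour 36 minutes leg 2 → 18:45 UTC.
Add 2 hours 40 minutes layover in Port Linden → 21:25 UTC.
Add 6 hours 57 minutes leg 3 → 04:22 UTC (May 30).
Cinderford is UTC+12:45, so local arrival = 04:22 + 12:45 = 17:07 on May 30.

17:07 on May 30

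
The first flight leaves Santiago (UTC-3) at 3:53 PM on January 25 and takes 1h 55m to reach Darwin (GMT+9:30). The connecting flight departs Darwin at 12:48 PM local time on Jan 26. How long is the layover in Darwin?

Convert departure to UTC: 3:53 PM + 3:00 = 6:53 PM UTC on Jan 25.
Add 1 hour 55 minutes flight time → 8:48 PM UTC.
Darwin is UTC+9:30, so local arrival = 8:48 PM + 9:30 = 6:18 AM on Jan 26.
Layover = 12:48 PM − 6:18 AM = 6 hours 30 minutes.

6 hours 30 minutes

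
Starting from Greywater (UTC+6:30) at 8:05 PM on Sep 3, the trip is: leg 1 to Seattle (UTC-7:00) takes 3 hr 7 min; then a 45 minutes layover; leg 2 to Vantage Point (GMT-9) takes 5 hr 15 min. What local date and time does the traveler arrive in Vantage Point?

Convert departure to UTC: 8:05 PM − 6:30 = 1:35 PM UTC on Sep 3.
Add 3 hours 7 minutes leg 1 → 4:42 PM UTC.
Add 45 minutes layover in Seattle → 5:27 PM UTC.
Add 5 hours and 15 minutes leg 2 → 10:42 PM UTC.
Vantage Point is UTC−9:00, so local arrival = 10:42 PM − 9:00 = 1:42 PM on Sep 3.

1:42 PM on September 3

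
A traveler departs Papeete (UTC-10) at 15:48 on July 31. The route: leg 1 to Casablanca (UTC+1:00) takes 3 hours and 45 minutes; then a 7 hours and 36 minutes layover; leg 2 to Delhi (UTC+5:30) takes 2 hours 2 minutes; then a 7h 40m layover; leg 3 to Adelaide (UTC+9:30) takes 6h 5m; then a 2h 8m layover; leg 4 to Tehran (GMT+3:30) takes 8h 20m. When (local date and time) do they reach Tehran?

18:54 on Aug 2

Convert departure to UTC: 15:48 + 10:00 = 01:48 UTC on Aug 1.
Add 3 hours and 45 minutes leg 1 → 05:33 UTC.
Add 7 hours and 36 minutes layover in Casablanca → 13:09 UTC.
Add 2 hours 2 minutes leg 2 → 15:11 UTC.
Add 7 hours and 40 minutes layover in Delhi → 22:51 UTC.
Add 6 hours 5 minutes leg 3 → 04:56 UTC (Aug 2).
Add 2 hours 8 minutes layover in Adelaide → 07:04 UTC.
Add 8 hours 20 minutes leg 4 → 15:24 UTC.
Tehran is UTC+3:30, so local arrival = 15:24 + 3:30 = 18:54 on Aug 2.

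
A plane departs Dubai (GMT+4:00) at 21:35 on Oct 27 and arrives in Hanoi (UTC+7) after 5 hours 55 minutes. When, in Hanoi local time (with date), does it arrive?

06:30 on October 28

Hanoi is 3:00 ahead of Dubai.
After 5 hours 55 minutes it is 03:30 (Oct 28) in Dubai.
Shift by the zone difference: 03:30 + 3:00 = 06:30 on Oct 28 in Hanoi.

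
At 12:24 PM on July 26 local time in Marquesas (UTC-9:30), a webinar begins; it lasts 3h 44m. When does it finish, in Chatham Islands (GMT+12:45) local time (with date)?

2:23 PM on Jul 27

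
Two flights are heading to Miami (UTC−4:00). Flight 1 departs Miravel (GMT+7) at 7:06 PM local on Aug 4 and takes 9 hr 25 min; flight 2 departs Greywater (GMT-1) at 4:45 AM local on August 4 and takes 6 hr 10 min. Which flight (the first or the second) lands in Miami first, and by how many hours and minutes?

the second, by 9 hours 36 minutes

Flight 1 in UTC: 7:06 PM − 7:00 = 12:06 PM on Aug 4.
+9 hours and 25 minutes → arrive 9:31 PM UTC on Aug 4.
Flight 2 in UTC: 4:45 AM + 1:00 = 5:45 AM on Aug 4.
+6 hours 10 minutes → arrive 11:55 AM UTC on Aug 4.
Flight 2 lands earlier by 9 hours 36 minutes.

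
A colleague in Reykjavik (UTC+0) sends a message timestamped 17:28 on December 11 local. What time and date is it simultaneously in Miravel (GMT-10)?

Reykjavik is UTC+0 so that is 17:28 UTC.
Miravel is UTC−10:00: 17:28 − 10:00 = 07:28 on Dec 11.

07:28 on Dec 11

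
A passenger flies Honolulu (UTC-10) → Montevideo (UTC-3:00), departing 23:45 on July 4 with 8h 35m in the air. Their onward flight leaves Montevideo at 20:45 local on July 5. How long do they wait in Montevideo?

Convert departure to UTC: 23:45 + 10:00 = 09:45 UTC on Jul 5.
Add 8 hours and 35 minutes flight time → 18:20 UTC.
Montevideo is UTC−3:00, so local arrival = 18:20 − 3:00 = 15:20 on Jul 5.
Layover = 20:45 − 15:20 = 5 hours 25 minutes.

5 hours 25 minutes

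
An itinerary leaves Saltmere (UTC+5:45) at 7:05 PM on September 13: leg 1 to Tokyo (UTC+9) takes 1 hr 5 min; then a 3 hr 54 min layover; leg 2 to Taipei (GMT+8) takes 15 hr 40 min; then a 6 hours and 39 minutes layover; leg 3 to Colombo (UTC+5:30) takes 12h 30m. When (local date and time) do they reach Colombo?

Convert departure to UTC: 7:05 PM − 5:45 = 1:20 PM UTC on Sep 13.
Add 1 hour and 5 minutes leg 1 → 2:25 PM UTC.
Add 3 hours 54 minutes layover in Tokyo → 6:19 PM UTC.
Add 15 hours and 40 minutes leg 2 → 9:59 AM UTC (Sep 14).
Add 6 hours 39 minutes layover in Taipei → 4:38 PM UTC.
Add 12 hours 30 minutes leg 3 → 5:08 AM UTC (Sep 15).
Colombo is UTC+5:30, so local arrival = 5:08 AM + 5:30 = 10:38 AM on Sep 15.

10:38 AM on September 15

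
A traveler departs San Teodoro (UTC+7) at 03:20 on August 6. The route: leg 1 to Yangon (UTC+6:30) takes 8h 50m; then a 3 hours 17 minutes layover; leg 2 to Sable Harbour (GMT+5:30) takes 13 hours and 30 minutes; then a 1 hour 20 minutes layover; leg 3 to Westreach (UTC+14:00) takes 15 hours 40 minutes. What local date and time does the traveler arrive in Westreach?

Convert departure to UTC: 03:20 − 7:00 = 20:20 UTC on Aug 5.
Add 8 hours 50 minutes leg 1 → 05:10 UTC (Aug 6).
Add 3 hours 17 minutes layover in Yangon → 08:27 UTC.
Add 13 hours and 30 minutes leg 2 → 21:57 UTC.
Add 1 hour 20 minutes layover in Sable Harbour → 23:17 UTC.
Add 15 hours 40 minutes leg 3 → 14:57 UTC (Aug 7).
Westreach is UTC+14:00, so local arrival = 14:57 + 14:00 = 04:57 on Aug 8.

04:57 on Aug 8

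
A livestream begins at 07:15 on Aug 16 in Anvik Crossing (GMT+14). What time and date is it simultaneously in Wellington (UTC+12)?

05:15 on August 16

Wellington is 2:00 behind Anvik Crossing.
Shift by the zone difference: 07:15 − 2:00 = 05:15 on Aug 16 in Wellington.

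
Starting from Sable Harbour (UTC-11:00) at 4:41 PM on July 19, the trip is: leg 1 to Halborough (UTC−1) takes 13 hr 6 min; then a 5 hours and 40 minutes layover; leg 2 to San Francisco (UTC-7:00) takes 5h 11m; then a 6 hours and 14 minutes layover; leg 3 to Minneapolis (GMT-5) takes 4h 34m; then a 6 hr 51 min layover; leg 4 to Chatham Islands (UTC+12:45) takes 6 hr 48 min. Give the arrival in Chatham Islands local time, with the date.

4:50 PM on July 22

Convert departure to UTC: 4:41 PM + 11:00 = 3:41 AM UTC on Jul 20.
Add 13 hours 6 minutes leg 1 → 4:47 PM UTC.
Add 5 hours 40 minutes layover in Halborough → 10:27 PM UTC.
Add 5 hours 11 minutes leg 2 → 3:38 AM UTC (Jul 21).
Add 6 hours 14 minutes layover in San Francisco → 9:52 AM UTC.
Add 4 hours and 34 minutes leg 3 → 2:26 PM UTC.
Add 6 hours and 51 minutes layover in Minneapolis → 9:17 PM UTC.
Add 6 hours and 48 minutes leg 4 → 4:05 AM UTC (Jul 22).
Chatham Islands is UTC+12:45, so local arrival = 4:05 AM + 12:45 = 4:50 PM on Jul 22.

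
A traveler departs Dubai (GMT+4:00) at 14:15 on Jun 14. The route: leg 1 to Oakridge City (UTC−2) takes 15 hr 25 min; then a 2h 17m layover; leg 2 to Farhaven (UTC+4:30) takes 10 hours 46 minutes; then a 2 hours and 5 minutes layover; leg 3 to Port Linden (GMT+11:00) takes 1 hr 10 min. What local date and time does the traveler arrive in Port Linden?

04:58 on June 16

Convert departure to UTC: 14:15 − 4:00 = 10:15 UTC on Jun 14.
Add 15 hours and 25 minutes leg 1 → 01:40 UTC (Jun 15).
Add 2 hours and 17 minutes layover in Oakridge City → 03:57 UTC.
Add 10 hours and 46 minutes leg 2 → 14:43 UTC.
Add 2 hours and 5 minutes layover in Farhaven → 16:48 UTC.
Add 1 hour and 10 minutes leg 3 → 17:58 UTC.
Port Linden is UTC+11:00, so local arrival = 17:58 + 11:00 = 04:58 on Jun 16.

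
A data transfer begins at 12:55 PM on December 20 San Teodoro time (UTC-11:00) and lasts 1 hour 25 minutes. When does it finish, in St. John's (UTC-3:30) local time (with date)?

St. John's is 7:30 ahead of San Teodoro.
After 1 hour 25 minutes it is 2:20 PM in San Teodoro.
Shift by the zone difference: 2:20 PM + 7:30 = 9:50 PM on Dec 20 in St. John's.

9:50 PM on December 20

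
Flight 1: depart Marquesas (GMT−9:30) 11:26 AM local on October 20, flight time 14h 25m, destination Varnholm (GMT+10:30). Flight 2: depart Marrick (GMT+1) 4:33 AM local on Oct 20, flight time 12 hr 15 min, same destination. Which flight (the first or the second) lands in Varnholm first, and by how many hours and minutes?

Flight 1 in UTC: 11:26 AM + 9:30 = 8:56 PM on Oct 20.
+14 hours and 25 minutes → arrive 11:21 AM UTC on Oct 21.
Flight 2 in UTC: 4:33 AM − 1:00 = 3:33 AM on Oct 20.
+12 hours 15 minutes → arrive 3:48 PM UTC on Oct 20.
Flight 2 lands earlier by 19 hours 33 minutes.

the second, by 19 hours 33 minutes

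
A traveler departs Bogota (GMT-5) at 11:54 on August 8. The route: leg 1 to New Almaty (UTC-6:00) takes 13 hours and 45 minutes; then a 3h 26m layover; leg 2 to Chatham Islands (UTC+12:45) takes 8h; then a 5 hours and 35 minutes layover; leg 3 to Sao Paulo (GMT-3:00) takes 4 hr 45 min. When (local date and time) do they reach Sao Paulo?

01:25 on August 10

Convert departure to UTC: 11:54 + 5:00 = 16:54 UTC on Aug 8.
Add 13 hours 45 minutes leg 1 → 06:39 UTC (Aug 9).
Add 3 hours and 26 minutes layover in New Almaty → 10:05 UTC.
Add 8 hours leg 2 → 18:05 UTC.
Add 5 hours and 35 minutes layover in Chatham Islands → 23:40 UTC.
Add 4 hours 45 minutes leg 3 → 04:25 UTC (Aug 10).
Sao Paulo is UTC−3:00, so local arrival = 04:25 − 3:00 = 01:25 on Aug 10.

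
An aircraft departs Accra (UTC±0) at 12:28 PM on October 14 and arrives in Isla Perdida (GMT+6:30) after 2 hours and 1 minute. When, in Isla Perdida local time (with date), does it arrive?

8:59 PM on Oct 14

Isla Perdida is 6:30 ahead of Accra.
After 2 hours 1 minute it is 2:29 PM in Accra.
Shift by the zone difference: 2:29 PM + 6:30 = 8:59 PM on Oct 14 in Isla Perdida.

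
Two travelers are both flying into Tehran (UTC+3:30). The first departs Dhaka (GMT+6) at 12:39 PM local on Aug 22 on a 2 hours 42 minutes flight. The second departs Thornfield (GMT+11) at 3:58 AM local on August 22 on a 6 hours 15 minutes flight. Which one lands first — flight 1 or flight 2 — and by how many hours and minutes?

the second, by 10 hours 8 minutes

Flight 1 in UTC: 12:39 PM − 6:00 = 6:39 AM on Aug 22.
+2 hours 42 minutes → arrive 9:21 AM UTC on Aug 22.
Flight 2 in UTC: 3:58 AM − 11:00 = 4:58 PM on Aug 21.
+6 hours 15 minutes → arrive 11:13 PM UTC on Aug 21.
Flight 2 lands earlier by 10 hours 8 minutes.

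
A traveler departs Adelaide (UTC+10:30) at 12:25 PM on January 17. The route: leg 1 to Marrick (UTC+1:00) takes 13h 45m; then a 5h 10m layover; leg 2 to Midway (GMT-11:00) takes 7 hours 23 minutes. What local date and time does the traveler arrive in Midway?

5:13 PM on Jan 17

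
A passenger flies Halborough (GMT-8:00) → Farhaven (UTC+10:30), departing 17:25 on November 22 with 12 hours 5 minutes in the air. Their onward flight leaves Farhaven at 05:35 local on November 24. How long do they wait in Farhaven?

Convert departure to UTC: 17:25 + 8:00 = 01:25 UTC on Nov 23.
Add 12 hours 5 minutes flight time → 13:30 UTC.
Farhaven is UTC+10:30, so local arrival = 13:30 + 10:30 = 00:00 on Nov 24.
Layover = 05:35 − 00:00 = 5 hours 35 minutes.

5 hours 35 minutes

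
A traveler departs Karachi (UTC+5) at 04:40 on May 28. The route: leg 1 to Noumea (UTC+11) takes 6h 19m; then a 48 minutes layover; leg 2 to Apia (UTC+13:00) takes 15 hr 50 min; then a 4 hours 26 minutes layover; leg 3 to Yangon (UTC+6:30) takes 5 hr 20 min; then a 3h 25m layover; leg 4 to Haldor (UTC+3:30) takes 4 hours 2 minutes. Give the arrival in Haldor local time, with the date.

19:20 on May 29

Convert departure to UTC: 04:40 − 5:00 = 23:40 UTC on May 27.
Add 6 hours 19 minutes leg 1 → 05:59 UTC (May 28).
Add 48 minutes layover in Noumea → 06:47 UTC.
Add 15 hours 50 minutes leg 2 → 22:37 UTC.
Add 4 hours and 26 minutes layover in Apia → 03:03 UTC (May 29).
Add 5 hours 20 minutes leg 3 → 08:23 UTC.
Add 3 hours and 25 minutes layover in Yangon → 11:48 UTC.
Add 4 hours and 2 minutes leg 4 → 15:50 UTC.
Haldor is UTC+3:30, so local arrival = 15:50 + 3:30 = 19:20 on May 29.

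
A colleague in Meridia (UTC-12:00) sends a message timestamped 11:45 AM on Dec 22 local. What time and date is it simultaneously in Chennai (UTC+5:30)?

5:15 AM on December 23

Chennai is 17:30 ahead of Meridia.
Shift by the zone difference: 11:45 AM + 17:30 = 5:15 AM on Dec 23 in Chennai.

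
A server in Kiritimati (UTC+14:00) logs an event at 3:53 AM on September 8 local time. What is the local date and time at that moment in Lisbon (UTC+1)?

2:53 PM on September 7

In UTC: 3:53 AM − 14:00 = 1:53 PM on Sep 7.
Lisbon is UTC+1:00: 1:53 PM + 1:00 = 2:53 PM on Sep 7.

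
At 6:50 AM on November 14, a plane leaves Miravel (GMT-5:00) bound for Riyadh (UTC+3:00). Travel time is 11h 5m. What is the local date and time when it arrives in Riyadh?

1:55 AM on November 15

Riyadh is 8:00 ahead of Miravel.
After 11 hours and 5 minutes it is 5:55 PM in Miravel.
Shift by the zone difference: 5:55 PM + 8:00 = 1:55 AM on Nov 15 in Riyadh.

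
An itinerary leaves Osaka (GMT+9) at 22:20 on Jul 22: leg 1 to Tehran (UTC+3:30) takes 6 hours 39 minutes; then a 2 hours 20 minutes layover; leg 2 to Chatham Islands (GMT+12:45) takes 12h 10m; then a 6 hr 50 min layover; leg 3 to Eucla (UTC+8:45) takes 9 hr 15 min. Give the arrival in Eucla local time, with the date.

Convert departure to UTC: 22:20 − 9:00 = 13:20 UTC on Jul 22.
Add 6 hours and 39 minutes leg 1 → 19:59 UTC.
Add 2 hours and 20 minutes layover in Tehran → 22:19 UTC.
Add 12 hours 10 minutes leg 2 → 10:29 UTC (Jul 23).
Add 6 hours and 50 minutes layover in Chatham Islands → 17:19 UTC.
Add 9 hours and 15 minutes leg 3 → 02:34 UTC (Jul 24).
Eucla is UTC+8:45, so local arrival = 02:34 + 8:45 = 11:19 on Jul 24.

11:19 on July 24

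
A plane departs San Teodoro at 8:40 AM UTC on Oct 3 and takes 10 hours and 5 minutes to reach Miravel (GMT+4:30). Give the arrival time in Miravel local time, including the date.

Departure is given in UTC: 8:40 AM on Oct 3.
Add 10 hours and 5 minutes → 6:45 PM UTC.
Miravel is UTC+4:30: 6:45 PM + 4:30 = 11:15 PM on Oct 3.

11:15 PM on October 3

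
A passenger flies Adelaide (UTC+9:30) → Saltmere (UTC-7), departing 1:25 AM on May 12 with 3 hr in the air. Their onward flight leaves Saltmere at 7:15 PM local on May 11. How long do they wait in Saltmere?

7 hours 20 minutes

Convert departure to UTC: 1:25 AM − 9:30 = 3:55 PM UTC on May 11.
Add 3 hours flight time → 6:55 PM UTC.
Saltmere is UTC−7:00, so local arrival = 6:55 PM − 7:00 = 11:55 AM on May 11.
Layover = 7:15 PM − 11:55 AM = 7 hours 20 minutes.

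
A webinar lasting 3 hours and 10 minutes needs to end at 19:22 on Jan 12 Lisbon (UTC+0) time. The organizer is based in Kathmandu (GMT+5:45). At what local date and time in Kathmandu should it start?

21:57 on January 12

Target end time is already UTC: 19:22 on Jan 12.
Subtract 3 hours 10 minutes → start 16:12 UTC on Jan 12.
Kathmandu is UTC+5:45: 16:12 + 5:45 = 21:57 on Jan 12.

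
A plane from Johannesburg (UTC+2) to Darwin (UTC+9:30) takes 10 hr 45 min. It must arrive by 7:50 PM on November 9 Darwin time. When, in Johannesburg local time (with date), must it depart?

Target arrival in UTC: 7:50 PM − 9:30 = 10:20 AM on Nov 9.
Subtract 10 hours 45 minutes → departure 11:35 PM UTC on Nov 8.
Johannesburg is UTC+2:00: 11:35 PM + 2:00 = 1:35 AM on Nov 9.

1:35 AM on November 9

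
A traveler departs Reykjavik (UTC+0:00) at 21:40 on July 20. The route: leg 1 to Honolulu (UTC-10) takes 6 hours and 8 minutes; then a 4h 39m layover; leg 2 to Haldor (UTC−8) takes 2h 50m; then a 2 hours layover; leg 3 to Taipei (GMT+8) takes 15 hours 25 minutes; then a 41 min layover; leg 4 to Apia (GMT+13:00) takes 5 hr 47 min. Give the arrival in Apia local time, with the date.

00:10 on Jul 23

Reykjavik is at UTC+0, so departure is already 21:40 UTC on Jul 20.
Add 6 hours and 8 minutes leg 1 → 03:48 UTC (Jul 21).
Add 4 hours 39 minutes layover in Honolulu → 08:27 UTC.
Add 2 hours and 50 minutes leg 2 → 11:17 UTC.
Add 2 hours layover in Haldor → 13:17 UTC.
Add 15 hours and 25 minutes leg 3 → 04:42 UTC (Jul 22).
Add 41 minutes layover in Taipei → 05:23 UTC.
Add 5 hours 47 minutes leg 4 → 11:10 UTC.
Apia is UTC+13:00, so local arrival = 11:10 + 13:00 = 00:10 on Jul 23.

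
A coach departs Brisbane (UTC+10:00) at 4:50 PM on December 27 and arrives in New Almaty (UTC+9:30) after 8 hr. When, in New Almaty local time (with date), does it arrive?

12:20 AM on Dec 28

Convert departure to UTC: 4:50 PM − 10:00 = 6:50 AM UTC on Dec 27.
Add 8 hours travel time → 2:50 PM UTC.
New Almaty is UTC+9:30, so local arrival = 2:50 PM + 9:30 = 12:20 AM on Dec 28.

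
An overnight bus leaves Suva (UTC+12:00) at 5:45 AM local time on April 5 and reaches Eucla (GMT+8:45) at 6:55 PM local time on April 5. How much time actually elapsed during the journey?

16 hours 25 minutes

Departure in UTC: 5:45 AM − 12:00 = 5:45 PM on Apr 4.
Arrival in UTC: 6:55 PM − 8:45 = 10:10 AM on Apr 5.
Elapsed = 10:10 AM − 5:45 PM (+1 day) = 16 hours 25 minutes.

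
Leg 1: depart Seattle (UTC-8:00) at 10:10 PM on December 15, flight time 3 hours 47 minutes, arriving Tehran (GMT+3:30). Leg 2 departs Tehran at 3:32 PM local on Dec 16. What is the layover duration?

Convert departure to UTC: 10:10 PM + 8:00 = 6:10 AM UTC on Dec 16.
Add 3 hours 47 minutes flight time → 9:57 AM UTC.
Tehran is UTC+3:30, so local arrival = 9:57 AM + 3:30 = 1:27 PM on Dec 16.
Layover = 3:32 PM − 1:27 PM = 2 hours 5 minutes.

2 hours 5 minutes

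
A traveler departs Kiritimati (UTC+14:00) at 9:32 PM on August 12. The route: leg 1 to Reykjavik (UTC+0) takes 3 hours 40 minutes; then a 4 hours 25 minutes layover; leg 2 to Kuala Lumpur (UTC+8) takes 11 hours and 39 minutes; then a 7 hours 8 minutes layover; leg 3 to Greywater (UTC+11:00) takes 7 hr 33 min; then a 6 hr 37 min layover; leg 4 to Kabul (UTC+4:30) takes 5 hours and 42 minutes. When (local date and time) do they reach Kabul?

Convert departure to UTC: 9:32 PM − 14:00 = 7:32 AM UTC on Aug 12.
Add 3 hours 40 minutes leg 1 → 11:12 AM UTC.
Add 4 hours and 25 minutes layover in Reykjavik → 3:37 PM UTC.
Add 11 hours and 39 minutes leg 2 → 3:16 AM UTC (Aug 13).
Add 7 hours 8 minutes layover in Kuala Lumpur → 10:24 AM UTC.
Add 7 hours 33 minutes leg 3 → 5:57 PM UTC.
Add 6 hours and 37 minutes layover in Greywater → 12:34 AM UTC (Aug 14).
Add 5 hours and 42 minutes leg 4 → 6:16 AM UTC.
Kabul is UTC+4:30, so local arrival = 6:16 AM + 4:30 = 10:46 AM on Aug 14.

10:46 AM on August 14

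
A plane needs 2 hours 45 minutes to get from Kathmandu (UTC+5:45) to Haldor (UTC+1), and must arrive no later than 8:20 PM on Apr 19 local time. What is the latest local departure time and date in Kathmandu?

10:20 PM on April 19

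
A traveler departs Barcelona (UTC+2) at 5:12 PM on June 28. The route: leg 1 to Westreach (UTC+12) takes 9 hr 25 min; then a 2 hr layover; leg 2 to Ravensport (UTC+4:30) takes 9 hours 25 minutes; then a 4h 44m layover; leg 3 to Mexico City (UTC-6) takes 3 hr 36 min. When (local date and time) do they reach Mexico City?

Convert departure to UTC: 5:12 PM − 2:00 = 3:12 PM UTC on Jun 28.
Add 9 hours 25 minutes leg 1 → 12:37 AM UTC (Jun 29).
Add 2 hours layover in Westreach → 2:37 AM UTC.
Add 9 hours 25 minutes leg 2 → 12:02 PM UTC.
Add 4 hours 44 minutes layover in Ravensport → 4:46 PM UTC.
Add 3 hours 36 minutes leg 3 → 8:22 PM UTC.
Mexico City is UTC−6:00, so local arrival = 8:22 PM − 6:00 = 2:22 PM on Jun 29.

2:22 PM on June 29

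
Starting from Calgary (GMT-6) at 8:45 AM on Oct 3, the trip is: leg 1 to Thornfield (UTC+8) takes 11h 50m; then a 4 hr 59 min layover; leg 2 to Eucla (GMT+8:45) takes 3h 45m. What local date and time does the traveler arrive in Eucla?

8:04 PM on October 4

Convert departure to UTC: 8:45 AM + 6:00 = 2:45 PM UTC on Oct 3.
Add 11 hours and 50 minutes leg 1 → 2:35 AM UTC (Oct 4).
Add 4 hours 59 minutes layover in Thornfield → 7:34 AM UTC.
Add 3 hours and 45 minutes leg 2 → 11:19 AM UTC.
Eucla is UTC+8:45, so local arrival = 11:19 AM + 8:45 = 8:04 PM on Oct 4.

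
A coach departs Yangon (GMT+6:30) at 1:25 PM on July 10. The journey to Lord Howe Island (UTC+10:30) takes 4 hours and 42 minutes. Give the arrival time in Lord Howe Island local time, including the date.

10:07 PM on July 10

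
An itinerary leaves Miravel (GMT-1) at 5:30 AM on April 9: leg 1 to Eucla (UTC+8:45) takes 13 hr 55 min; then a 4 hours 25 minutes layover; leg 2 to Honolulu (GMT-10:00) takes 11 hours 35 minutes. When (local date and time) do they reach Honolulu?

Convert departure to UTC: 5:30 AM + 1:00 = 6:30 AM UTC on Apr 9.
Add 13 hours and 55 minutes leg 1 → 8:25 PM UTC.
Add 4 hours 25 minutes layover in Eucla → 12:50 AM UTC (Apr 10).
Add 11 hours and 35 minutes leg 2 → 12:25 PM UTC.
Honolulu is UTC−10:00, so local arrival = 12:25 PM − 10:00 = 2:25 AM on Apr 10.

2:25 AM on Apr 10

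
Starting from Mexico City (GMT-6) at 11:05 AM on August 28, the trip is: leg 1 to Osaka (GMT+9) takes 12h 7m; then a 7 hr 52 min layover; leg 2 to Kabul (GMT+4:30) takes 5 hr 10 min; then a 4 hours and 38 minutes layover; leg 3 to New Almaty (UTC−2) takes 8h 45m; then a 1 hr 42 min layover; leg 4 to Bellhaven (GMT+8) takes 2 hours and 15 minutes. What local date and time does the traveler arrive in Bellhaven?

Convert departure to UTC: 11:05 AM + 6:00 = 5:05 PM UTC on Aug 28.
Add 12 hours 7 minutes leg 1 → 5:12 AM UTC (Aug 29).
Add 7 hours 52 minutes layover in Osaka → 1:04 PM UTC.
Add 5 hours and 10 minutes leg 2 → 6:14 PM UTC.
Add 4 hours and 38 minutes layover in Kabul → 10:52 PM UTC.
Add 8 hours 45 minutes leg 3 → 7:37 AM UTC (Aug 30).
Add 1 hour and 42 minutes layover in New Almaty → 9:19 AM UTC.
Add 2 hours 15 minutes leg 4 → 11:34 AM UTC.
Bellhaven is UTC+8:00, so local arrival = 11:34 AM + 8:00 = 7:34 PM on Aug 30.

7:34 PM on August 30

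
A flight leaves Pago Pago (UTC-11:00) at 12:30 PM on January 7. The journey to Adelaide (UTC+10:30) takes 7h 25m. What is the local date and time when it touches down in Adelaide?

5:25 PM on Jan 8

Convert departure to UTC: 12:30 PM + 11:00 = 11:30 PM UTC on Jan 7.
Add 7 hours 25 minutes travel time → 6:55 AM UTC (Jan 8).
Adelaide is UTC+10:30, so local arrival = 6:55 AM + 10:30 = 5:25 PM on Jan 8.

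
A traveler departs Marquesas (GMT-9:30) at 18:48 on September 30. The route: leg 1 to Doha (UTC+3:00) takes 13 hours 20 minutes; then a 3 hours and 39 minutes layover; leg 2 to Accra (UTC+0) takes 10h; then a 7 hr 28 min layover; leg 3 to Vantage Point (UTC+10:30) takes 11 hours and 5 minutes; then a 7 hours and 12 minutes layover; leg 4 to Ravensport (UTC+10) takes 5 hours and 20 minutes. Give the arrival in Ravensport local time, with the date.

00:22 on Oct 4

Convert departure to UTC: 18:48 + 9:30 = 04:18 UTC on Oct 1.
Add 13 hours and 20 minutes leg 1 → 17:38 UTC.
Add 3 hours 39 minutes layover in Doha → 21:17 UTC.
Add 10 hours leg 2 → 07:17 UTC (Oct 2).
Add 7 hours 28 minutes layover in Accra → 14:45 UTC.
Add 11 hours and 5 minutes leg 3 → 01:50 UTC (Oct 3).
Add 7 hours and 12 minutes layover in Vantage Point → 09:02 UTC.
Add 5 hours 20 minutes leg 4 → 14:22 UTC.
Ravensport is UTC+10:00, so local arrival = 14:22 + 10:00 = 00:22 on Oct 4.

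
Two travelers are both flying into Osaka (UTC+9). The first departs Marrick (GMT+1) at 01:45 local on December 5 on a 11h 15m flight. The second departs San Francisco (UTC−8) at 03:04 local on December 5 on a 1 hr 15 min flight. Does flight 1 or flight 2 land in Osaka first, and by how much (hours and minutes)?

Flight 1 in UTC: 01:45 − 1:00 = 00:45 on Dec 5.
+11 hours and 15 minutes → arrive 12:00 UTC on Dec 5.
Flight 2 in UTC: 03:04 + 8:00 = 11:04 on Dec 5.
+1 hour 15 minutes → arrive 12:19 UTC on Dec 5.
Flight 1 lands earlier by 19 minutes.

the first, by 19 minutes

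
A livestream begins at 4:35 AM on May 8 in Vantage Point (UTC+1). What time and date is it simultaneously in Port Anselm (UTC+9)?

In UTC: 4:35 AM − 1:00 = 3:35 AM on May 8.
Port Anselm is UTC+9:00: 3:35 AM + 9:00 = 12:35 PM on May 8.

12:35 PM on May 8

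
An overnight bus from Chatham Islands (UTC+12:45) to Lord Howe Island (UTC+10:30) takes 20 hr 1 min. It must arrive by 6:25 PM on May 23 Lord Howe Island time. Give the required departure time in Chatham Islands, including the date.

Target arrival in UTC: 6:25 PM − 10:30 = 7:55 AM on May 23.
Subtract 20 hours 1 minute → departure 11:54 AM UTC on May 22.
Chatham Islands is UTC+12:45: 11:54 AM + 12:45 = 12:39 AM on May 23.

12:39 AM on May 23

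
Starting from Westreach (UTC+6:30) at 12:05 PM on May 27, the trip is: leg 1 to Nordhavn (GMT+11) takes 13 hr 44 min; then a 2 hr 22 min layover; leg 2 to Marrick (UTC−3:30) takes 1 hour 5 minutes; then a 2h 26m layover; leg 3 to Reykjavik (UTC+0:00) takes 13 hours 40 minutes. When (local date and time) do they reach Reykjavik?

Convert departure to UTC: 12:05 PM − 6:30 = 5:35 AM UTC on May 27.
Add 13 hours and 44 minutes leg 1 → 7:19 PM UTC.
Add 2 hours 22 minutes layover in Nordhavn → 9:41 PM UTC.
Add 1 hour 5 minutes leg 2 → 10:46 PM UTC.
Add 2 hours and 26 minutes layover in Marrick → 1:12 AM UTC (May 28).
Add 13 hours and 40 minutes leg 3 → 2:52 PM UTC.
Reykjavik is UTC+0, so local arrival is the same: 2:52 PM on May 28.

2:52 PM on May 28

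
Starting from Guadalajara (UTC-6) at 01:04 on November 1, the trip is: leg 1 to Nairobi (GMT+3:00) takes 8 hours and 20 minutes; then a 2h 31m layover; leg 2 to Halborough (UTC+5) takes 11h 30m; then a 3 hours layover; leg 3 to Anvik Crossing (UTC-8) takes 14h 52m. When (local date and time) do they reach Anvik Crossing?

15:17 on Nov 2

Convert departure to UTC: 01:04 + 6:00 = 07:04 UTC on Nov 1.
Add 8 hours 20 minutes leg 1 → 15:24 UTC.
Add 2 hours and 31 minutes layover in Nairobi → 17:55 UTC.
Add 11 hours 30 minutes leg 2 → 05:25 UTC (Nov 2).
Add 3 hours layover in Halborough → 08:25 UTC.
Add 14 hours 52 minutes leg 3 → 23:17 UTC.
Anvik Crossing is UTC−8:00, so local arrival = 23:17 − 8:00 = 15:17 on Nov 2.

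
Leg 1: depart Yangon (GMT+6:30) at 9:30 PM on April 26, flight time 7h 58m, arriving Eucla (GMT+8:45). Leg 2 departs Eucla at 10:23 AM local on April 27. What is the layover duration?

2 hours 40 minutes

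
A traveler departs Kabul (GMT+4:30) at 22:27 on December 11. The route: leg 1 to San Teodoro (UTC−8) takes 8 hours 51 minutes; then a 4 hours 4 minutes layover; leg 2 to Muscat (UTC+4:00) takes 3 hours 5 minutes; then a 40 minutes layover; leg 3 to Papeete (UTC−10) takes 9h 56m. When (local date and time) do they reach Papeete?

10:33 on December 12

Convert departure to UTC: 22:27 − 4:30 = 17:57 UTC on Dec 11.
Add 8 hours 51 minutes leg 1 → 02:48 UTC (Dec 12).
Add 4 hours 4 minutes layover in San Teodoro → 06:52 UTC.
Add 3 hours and 5 minutes leg 2 → 09:57 UTC.
Add 40 minutes layover in Muscat → 10:37 UTC.
Add 9 hours and 56 minutes leg 3 → 20:33 UTC.
Papeete is UTC−10:00, so local arrival = 20:33 − 10:00 = 10:33 on Dec 12.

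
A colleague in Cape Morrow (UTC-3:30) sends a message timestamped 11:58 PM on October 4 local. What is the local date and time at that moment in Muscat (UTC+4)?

7:28 AM on October 5

In UTC: 11:58 PM + 3:30 = 3:28 AM on Oct 5.
Muscat is UTC+4:00: 3:28 AM + 4:00 = 7:28 AM on Oct 5.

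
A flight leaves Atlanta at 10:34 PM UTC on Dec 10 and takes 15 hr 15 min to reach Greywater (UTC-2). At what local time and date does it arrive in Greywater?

11:49 AM on Dec 11

Departure is given in UTC: 10:34 PM on Dec 10.
Add 15 hours 15 minutes → 1:49 PM UTC (Dec 11).
Greywater is UTC−2:00: 1:49 PM − 2:00 = 11:49 AM on Dec 11.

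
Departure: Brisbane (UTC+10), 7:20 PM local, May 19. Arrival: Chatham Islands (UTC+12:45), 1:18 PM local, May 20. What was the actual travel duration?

Departure in UTC: 7:20 PM − 10:00 = 9:20 AM on May 19.
Arrival in UTC: 1:18 PM − 12:45 = 12:33 AM on May 20.
Elapsed = 12:33 AM − 9:20 AM (+1 day) = 15 hours 13 minutes.

15 hours 13 minutes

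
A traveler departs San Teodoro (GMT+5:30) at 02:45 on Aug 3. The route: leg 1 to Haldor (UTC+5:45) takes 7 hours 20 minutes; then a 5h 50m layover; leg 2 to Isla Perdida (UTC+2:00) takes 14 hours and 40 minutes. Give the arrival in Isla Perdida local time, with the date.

03:05 on Aug 4

Convert departure to UTC: 02:45 − 5:30 = 21:15 UTC on Aug 2.
Add 7 hours and 20 minutes leg 1 → 04:35 UTC (Aug 3).
Add 5 hours 50 minutes layover in Haldor → 10:25 UTC.
Add 14 hours and 40 minutes leg 2 → 01:05 UTC (Aug 4).
Isla Perdida is UTC+2:00, so local arrival = 01:05 + 2:00 = 03:05 on Aug 4.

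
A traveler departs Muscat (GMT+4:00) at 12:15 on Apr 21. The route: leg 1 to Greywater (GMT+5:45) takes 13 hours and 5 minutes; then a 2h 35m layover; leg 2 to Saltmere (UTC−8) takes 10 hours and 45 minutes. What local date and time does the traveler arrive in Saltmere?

Convert departure to UTC: 12:15 − 4:00 = 08:15 UTC on Apr 21.
Add 13 hours and 5 minutes leg 1 → 21:20 UTC.
Add 2 hours and 35 minutes layover in Greywater → 23:55 UTC.
Add 10 hours 45 minutes leg 2 → 10:40 UTC (Apr 22).
Saltmere is UTC−8:00, so local arrival = 10:40 − 8:00 = 02:40 on Apr 22.

02:40 on April 22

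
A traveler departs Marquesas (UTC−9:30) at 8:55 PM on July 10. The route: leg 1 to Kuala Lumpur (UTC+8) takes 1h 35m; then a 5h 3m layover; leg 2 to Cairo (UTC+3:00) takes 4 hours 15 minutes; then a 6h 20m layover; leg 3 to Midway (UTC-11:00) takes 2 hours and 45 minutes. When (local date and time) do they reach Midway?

3:23 PM on July 11

Convert departure to UTC: 8:55 PM + 9:30 = 6:25 AM UTC on Jul 11.
Add 1 hour 35 minutes leg 1 → 8:00 AM UTC.
Add 5 hours 3 minutes layover in Kuala Lumpur → 1:03 PM UTC.
Add 4 hours and 15 minutes leg 2 → 5:18 PM UTC.
Add 6 hours and 20 minutes layover in Cairo → 11:38 PM UTC.
Add 2 hours and 45 minutes leg 3 → 2:23 AM UTC (Jul 12).
Midway is UTC−11:00, so local arrival = 2:23 AM − 11:00 = 3:23 PM on Jul 11.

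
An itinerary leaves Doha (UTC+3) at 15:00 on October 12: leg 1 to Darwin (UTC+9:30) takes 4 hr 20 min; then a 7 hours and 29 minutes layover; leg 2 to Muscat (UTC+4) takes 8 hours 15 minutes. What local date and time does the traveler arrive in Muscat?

Convert departure to UTC: 15:00 − 3:00 = 12:00 UTC on Oct 12.
Add 4 hours and 20 minutes leg 1 → 16:20 UTC.
Add 7 hours 29 minutes layover in Darwin → 23:49 UTC.
Add 8 hours 15 minutes leg 2 → 08:04 UTC (Oct 13).
Muscat is UTC+4:00, so local arrival = 08:04 + 4:00 = 12:04 on Oct 13.

12:04 on Oct 13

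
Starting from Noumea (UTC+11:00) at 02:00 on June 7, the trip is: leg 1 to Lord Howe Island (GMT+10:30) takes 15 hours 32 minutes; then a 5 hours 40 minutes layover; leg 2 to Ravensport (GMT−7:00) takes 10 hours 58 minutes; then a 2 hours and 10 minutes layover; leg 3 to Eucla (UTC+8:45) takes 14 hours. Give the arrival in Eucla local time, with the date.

Convert departure to UTC: 02:00 − 11:00 = 15:00 UTC on Jun 6.
Add 15 hours and 32 minutes leg 1 → 06:32 UTC (Jun 7).
Add 5 hours 40 minutes layover in Lord Howe Island → 12:12 UTC.
Add 10 hours 58 minutes leg 2 → 23:10 UTC.
Add 2 hours 10 minutes layover in Ravensport → 01:20 UTC (Jun 8).
Add 14 hours leg 3 → 15:20 UTC.
Eucla is UTC+8:45, so local arrival = 15:20 + 8:45 = 00:05 on Jun 9.

00:05 on Jun 9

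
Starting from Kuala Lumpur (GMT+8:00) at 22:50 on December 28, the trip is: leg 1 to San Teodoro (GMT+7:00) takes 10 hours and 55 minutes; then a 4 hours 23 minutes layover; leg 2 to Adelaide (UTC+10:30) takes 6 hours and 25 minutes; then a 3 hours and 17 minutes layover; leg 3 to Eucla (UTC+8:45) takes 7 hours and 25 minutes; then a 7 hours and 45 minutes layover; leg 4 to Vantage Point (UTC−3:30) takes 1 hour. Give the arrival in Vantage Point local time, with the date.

04:30 on Dec 30

Convert departure to UTC: 22:50 − 8:00 = 14:50 UTC on Dec 28.
Add 10 hours 55 minutes leg 1 → 01:45 UTC (Dec 29).
Add 4 hours and 23 minutes layover in San Teodoro → 06:08 UTC.
Add 6 hours 25 minutes leg 2 → 12:33 UTC.
Add 3 hours and 17 minutes layover in Adelaide → 15:50 UTC.
Add 7 hours and 25 minutes leg 3 → 23:15 UTC.
Add 7 hours 45 minutes layover in Eucla → 07:00 UTC (Dec 30).
Add 1 hour leg 4 → 08:00 UTC.
Vantage Point is UTC−3:30, so local arrival = 08:00 − 3:30 = 04:30 on Dec 30.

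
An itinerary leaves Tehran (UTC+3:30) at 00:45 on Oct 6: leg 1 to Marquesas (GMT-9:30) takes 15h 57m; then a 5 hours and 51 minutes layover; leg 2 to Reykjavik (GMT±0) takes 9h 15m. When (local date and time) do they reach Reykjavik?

Convert departure to UTC: 00:45 − 3:30 = 21:15 UTC on Oct 5.
Add 15 hours 57 minutes leg 1 → 13:12 UTC (Oct 6).
Add 5 hours 51 minutes layover in Marquesas → 19:03 UTC.
Add 9 hours and 15 minutes leg 2 → 04:18 UTC (Oct 7).
Reykjavik is UTC+0, so local arrival is the same: 04:18 on Oct 7.

04:18 on October 7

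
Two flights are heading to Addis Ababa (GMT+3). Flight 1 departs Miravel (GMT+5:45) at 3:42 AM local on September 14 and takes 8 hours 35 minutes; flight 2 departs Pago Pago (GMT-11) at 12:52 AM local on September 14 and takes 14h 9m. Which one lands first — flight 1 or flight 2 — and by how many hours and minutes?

Flight 1 in UTC: 3:42 AM − 5:45 = 9:57 PM on Sep 13.
+8 hours 35 minutes → arrive 6:32 AM UTC on Sep 14.
Flight 2 in UTC: 12:52 AM + 11:00 = 11:52 AM on Sep 14.
+14 hours and 9 minutes → arrive 2:01 AM UTC on Sep 15.
Flight 1 lands earlier by 19 hours 29 minutes.

the first, by 19 hours 29 minutes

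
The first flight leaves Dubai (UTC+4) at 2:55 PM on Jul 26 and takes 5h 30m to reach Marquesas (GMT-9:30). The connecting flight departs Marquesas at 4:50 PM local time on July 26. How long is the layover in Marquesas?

9 hours 55 minutes

Convert departure to UTC: 2:55 PM − 4:00 = 10:55 AM UTC on Jul 26.
Add 5 hours 30 minutes flight time → 4:25 PM UTC.
Marquesas is UTC−9:30, so local arrival = 4:25 PM − 9:30 = 6:55 AM on Jul 26.
Layover = 4:50 PM − 6:55 AM = 9 hours 55 minutes.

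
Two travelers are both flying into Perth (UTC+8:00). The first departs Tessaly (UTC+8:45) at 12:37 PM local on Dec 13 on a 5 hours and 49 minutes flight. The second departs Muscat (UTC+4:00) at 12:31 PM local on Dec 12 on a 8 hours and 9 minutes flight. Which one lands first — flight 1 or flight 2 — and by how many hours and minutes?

Flight 1 in UTC: 12:37 PM − 8:45 = 3:52 AM on Dec 13.
+5 hours 49 minutes → arrive 9:41 AM UTC on Dec 13.
Flight 2 in UTC: 12:31 PM − 4:00 = 8:31 AM on Dec 12.
+8 hours 9 minutes → arrive 4:40 PM UTC on Dec 12.
Flight 2 lands earlier by 17 hours 1 minute.

the second, by 17 hours 1 minute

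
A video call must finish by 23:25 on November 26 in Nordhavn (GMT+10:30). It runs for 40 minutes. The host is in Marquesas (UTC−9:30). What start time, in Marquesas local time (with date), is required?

02:45 on November 26

Target end time in UTC: 23:25 − 10:30 = 12:55 on Nov 26.
Subtract 40 minutes → start 12:15 UTC on Nov 26.
Marquesas is UTC−9:30: 12:15 − 9:30 = 02:45 on Nov 26.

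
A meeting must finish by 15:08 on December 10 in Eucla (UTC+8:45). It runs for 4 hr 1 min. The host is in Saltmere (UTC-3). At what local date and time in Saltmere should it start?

23:22 on December 9

Target end time in UTC: 15:08 − 8:45 = 06:23 on Dec 10.
Subtract 4 hours and 1 minute → start 02:22 UTC on Dec 10.
Saltmere is UTC−3:00: 02:22 − 3:00 = 23:22 on Dec 9.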